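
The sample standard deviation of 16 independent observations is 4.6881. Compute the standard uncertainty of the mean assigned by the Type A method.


u_A = s / sqrt(n)
u_A = 4.6881 / sqrt(16)
u_A = 4.6881 / 4
u_A = 1.1720

1.1720


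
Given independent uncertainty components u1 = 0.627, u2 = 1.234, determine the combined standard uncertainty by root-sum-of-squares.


uc = sqrt(0.627^2 + 1.234^2)
uc = sqrt(1.915885)
uc = 1.3842

1.3842


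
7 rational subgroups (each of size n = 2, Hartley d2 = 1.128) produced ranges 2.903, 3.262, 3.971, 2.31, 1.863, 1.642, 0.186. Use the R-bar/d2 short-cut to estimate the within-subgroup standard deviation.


R_bar = (2.903 + 3.262 + 3.971 + 2.31 + 1.863 + 1.642 + 0.186) / 7
R_bar = 16.137 / 7 = 2.3052857
sigma_hat = R_bar / d2 = 2.3052857 / 1.128 = 2.0437

2.0437


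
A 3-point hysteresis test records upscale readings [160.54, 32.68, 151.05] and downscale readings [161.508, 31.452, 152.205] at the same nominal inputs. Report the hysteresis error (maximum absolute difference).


|160.54 - 161.508| = 0.9680
|32.68 - 31.452| = 1.2280
|151.05 - 152.205| = 1.1550
hysteresis = max(diffs) = 1.2280

1.2280


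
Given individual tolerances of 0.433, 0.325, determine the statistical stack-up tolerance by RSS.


RSS = sqrt(0.433^2 + 0.325^2)
= sqrt(0.293114)
= 0.5414

0.5414


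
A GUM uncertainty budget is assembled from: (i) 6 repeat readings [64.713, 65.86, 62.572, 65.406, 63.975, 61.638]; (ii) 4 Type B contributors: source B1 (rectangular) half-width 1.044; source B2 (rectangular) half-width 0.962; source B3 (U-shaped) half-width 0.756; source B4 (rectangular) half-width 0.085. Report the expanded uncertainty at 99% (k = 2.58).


mean = (64.713 + 65.86 + 62.572 + 65.406 + 63.975 + 61.638) / 6 = 64.02733333
s = sqrt(sum((x - mean)^2)/(n-1)) = 1.646765
u_A = s / sqrt(n) = 1.646765 / sqrt(6) = 0.672289
u_B1 = 1.044 / sqrt(3) = 0.60275368
u_B2 = 0.962 / sqrt(3) = 0.55541096
u_B3 = 0.756 / sqrt(2) = 0.53457273
u_B4 = 0.085 / sqrt(3) = 0.049074773
uc = sqrt(0.672289^2 + 0.60275368^2 + 0.55541096^2 + 0.53457273^2 + 0.049074773^2) = 1.1882517
U = k * uc = 2.58 * 1.1882517
U = 3.0657

3.0657


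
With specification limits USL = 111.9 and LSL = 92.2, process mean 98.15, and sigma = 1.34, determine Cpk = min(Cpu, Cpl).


Cpu = (USL - mean) / (3*sigma) = (111.9 - 98.15) / (3*1.34) = 3.4204
Cpl = (mean - LSL) / (3*sigma) = (98.15 - 92.2) / (3*1.34) = 1.4801
Cpk = min(Cpu, Cpl) = 1.4801

1.4801


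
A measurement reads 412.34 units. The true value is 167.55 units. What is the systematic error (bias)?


Systematic error = measured - true
= 412.34 - 167.55
= 244.7900

244.7900


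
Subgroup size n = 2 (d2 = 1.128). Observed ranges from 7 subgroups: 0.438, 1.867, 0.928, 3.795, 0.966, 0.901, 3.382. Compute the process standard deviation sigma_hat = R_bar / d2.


R_bar = (0.438 + 1.867 + 0.928 + 3.795 + 0.966 + 0.901 + 3.382) / 7
R_bar = 12.277 / 7 = 1.7538571
sigma_hat = R_bar / d2 = 1.7538571 / 1.128 = 1.5548

1.5548


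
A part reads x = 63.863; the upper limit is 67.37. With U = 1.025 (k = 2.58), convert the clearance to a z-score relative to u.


u = U / k = 1.025 / 2.58 = 0.39728682
margin = |USL - x| = |67.37 - 63.863| = 3.507
z = margin / u = 3.507 / 0.39728682
z = 8.8274

8.8274


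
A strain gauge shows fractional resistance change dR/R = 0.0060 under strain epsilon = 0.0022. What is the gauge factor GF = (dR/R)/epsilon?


GF = (dR/R) / epsilon
= 0.0060 / 0.0022
= 2.7273

2.7273


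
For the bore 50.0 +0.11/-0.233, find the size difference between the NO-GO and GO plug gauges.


GO = nominal - lower_tol (smallest hole = maximum material condition)
GO = 50.0 - 0.233 = 49.767
NO-GO = nominal + upper_tol (largest hole = least material condition)
NO-GO = 50.0 + 0.11 = 50.11
spread = NO-GO - GO = 50.11 - 49.767 = 0.3430

0.3430


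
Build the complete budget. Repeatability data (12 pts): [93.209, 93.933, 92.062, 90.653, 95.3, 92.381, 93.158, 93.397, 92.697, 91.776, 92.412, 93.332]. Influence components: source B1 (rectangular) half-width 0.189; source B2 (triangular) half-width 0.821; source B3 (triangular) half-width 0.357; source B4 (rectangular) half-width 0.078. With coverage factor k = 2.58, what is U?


mean = (93.209 + 93.933 + 92.062 + 90.653 + 95.3 + 92.381 + 93.158 + 93.397 + 92.697 + 91.776 + 92.412 + 93.332) / 12 = 92.85916667
s = sqrt(sum((x - mean)^2)/(n-1)) = 1.1664282
u_A = s / sqrt(n) = 1.1664282 / sqrt(12) = 0.33671882
u_B1 = 0.189 / sqrt(3) = 0.1091192
u_B2 = 0.821 / sqrt(6) = 0.33517185
u_B3 = 0.357 / sqrt(6) = 0.14574464
u_B4 = 0.078 / sqrt(3) = 0.045033321
uc = sqrt(0.33671882^2 + 0.1091192^2 + 0.33517185^2 + 0.14574464^2 + 0.045033321^2) = 0.51078002
U = k * uc = 2.58 * 0.51078002
U = 1.3178

1.3178


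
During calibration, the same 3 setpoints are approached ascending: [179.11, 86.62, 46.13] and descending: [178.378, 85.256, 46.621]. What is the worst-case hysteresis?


|179.11 - 178.378| = 0.7320
|86.62 - 85.256| = 1.3640
|46.13 - 46.621| = 0.4910
hysteresis = max(diffs) = 1.3640

1.3640


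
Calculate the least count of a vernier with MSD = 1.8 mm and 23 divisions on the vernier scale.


LC = MSD / n_div
= 1.8 / 23
= 0.0783

0.0783


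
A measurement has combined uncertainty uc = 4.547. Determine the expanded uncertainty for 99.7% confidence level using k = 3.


U = k * uc
U = 3 * 4.547
U = 13.6410

13.6410


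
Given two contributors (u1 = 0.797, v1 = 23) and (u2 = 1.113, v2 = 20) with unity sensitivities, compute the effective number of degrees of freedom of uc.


uc = sqrt(u1^2 + u2^2) = sqrt(0.797^2 + 1.113^2) = 1.3689332
v_eff = uc^4 / (u1^4/v1 + u2^4/v2)
= 1.3689332^4 / (0.797^4/23 + 1.113^4/20)
= 3.5117939 / 0.094270496
v_eff = 37.2523

37.2523


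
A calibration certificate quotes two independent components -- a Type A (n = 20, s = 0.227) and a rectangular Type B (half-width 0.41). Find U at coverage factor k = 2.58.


u_A = s / sqrt(n) = 0.227 / sqrt(20) = 0.050758743
u_B = half_width / sqrt(3) = 0.41 / sqrt(3) = 0.23671361
uc = sqrt(u_A^2 + u_B^2) = sqrt(0.050758743^2 + 0.23671361^2) = 0.24209457
U = k * uc = 2.58 * 0.24209457
U = 0.6246

0.6246


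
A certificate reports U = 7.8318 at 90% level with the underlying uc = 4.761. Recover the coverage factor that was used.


k = U / uc
k = 7.8318 / 4.761
k = 1.645

1.645


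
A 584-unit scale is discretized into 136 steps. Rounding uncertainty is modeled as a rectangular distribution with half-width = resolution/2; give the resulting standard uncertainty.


resolution = range / divisions
resolution = 584 / 136 = 4.2941176
u_res = resolution / (2*sqrt(3))
u_res = 4.2941176 / 3.4641016
u_res = 1.2396

1.2396


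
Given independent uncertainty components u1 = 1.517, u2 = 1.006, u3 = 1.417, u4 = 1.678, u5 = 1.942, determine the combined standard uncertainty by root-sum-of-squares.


uc = sqrt(1.517^2 + 1.006^2 + 1.417^2 + 1.678^2 + 1.942^2)
uc = sqrt(11.908262)
uc = 3.4508

3.4508


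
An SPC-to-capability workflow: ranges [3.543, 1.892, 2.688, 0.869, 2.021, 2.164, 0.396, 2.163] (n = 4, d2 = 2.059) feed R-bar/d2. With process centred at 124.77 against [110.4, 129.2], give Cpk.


R_bar = (3.543 + 1.892 + 2.688 + 0.869 + 2.021 + 2.164 + 0.396 + 2.163) / 8 = 1.967
sigma = R_bar / d2 = 1.967 / 2.059 = 0.95531812
Cp = (USL - LSL)/(6*sigma) = (129.2 - 110.4)/(6*0.95531812) = 3.2799
Cpu = (129.2 - 124.77)/(3*0.95531812) = 1.5457
Cpl = (124.77 - 110.4)/(3*0.95531812) = 5.0140
Cpk = min(Cpu, Cpl) = 1.5457

1.5457


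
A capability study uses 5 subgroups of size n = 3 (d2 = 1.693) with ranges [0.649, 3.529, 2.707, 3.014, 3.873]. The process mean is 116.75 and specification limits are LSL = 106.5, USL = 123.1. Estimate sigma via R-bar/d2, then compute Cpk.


R_bar = (0.649 + 3.529 + 2.707 + 3.014 + 3.873) / 5 = 2.7544
sigma = R_bar / d2 = 2.7544 / 1.693 = 1.6269344
Cp = (USL - LSL)/(6*sigma) = (123.1 - 106.5)/(6*1.6269344) = 1.7005
Cpu = (123.1 - 116.75)/(3*1.6269344) = 1.3010
Cpl = (116.75 - 106.5)/(3*1.6269344) = 2.1001
Cpk = min(Cpu, Cpl) = 1.3010

1.3010


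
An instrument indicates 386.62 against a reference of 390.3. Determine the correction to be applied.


Correction = standard - reading
= 390.3 - 386.62
= 3.6800

3.6800


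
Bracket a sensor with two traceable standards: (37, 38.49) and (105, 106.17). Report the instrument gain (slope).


slope = (y2 - y1) / (x2 - x1)
= (106.17 - 38.49) / (105 - 37)
= 67.6800 / 68
= 0.9953

0.9953


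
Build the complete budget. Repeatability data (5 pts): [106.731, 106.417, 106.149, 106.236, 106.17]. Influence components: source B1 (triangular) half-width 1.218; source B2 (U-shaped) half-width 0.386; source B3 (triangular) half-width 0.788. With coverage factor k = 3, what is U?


mean = (106.731 + 106.417 + 106.149 + 106.236 + 106.17) / 5 = 106.3406
s = sqrt(sum((x - mean)^2)/(n-1)) = 0.24238667
u_A = s / sqrt(n) = 0.24238667 / sqrt(5) = 0.10839861
u_B1 = 1.218 / sqrt(6) = 0.49724642
u_B2 = 0.386 / sqrt(2) = 0.27294322
u_B3 = 0.788 / sqrt(6) = 0.32169965
uc = sqrt(0.10839861^2 + 0.49724642^2 + 0.27294322^2 + 0.32169965^2) = 0.66105441
U = k * uc = 3 * 0.66105441
U = 1.9832

1.9832


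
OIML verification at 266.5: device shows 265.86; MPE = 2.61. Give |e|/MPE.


e = indication - reference = 265.86 - 266.5 = -0.6400
|e| = 0.6400
ratio = |e| / MPE = 0.6400 / 2.61
ratio = 0.2452

0.2452


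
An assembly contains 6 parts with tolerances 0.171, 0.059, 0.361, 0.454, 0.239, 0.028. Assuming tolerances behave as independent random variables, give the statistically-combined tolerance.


RSS = sqrt(0.171^2 + 0.059^2 + 0.361^2 + 0.454^2 + 0.239^2 + 0.028^2)
= sqrt(0.427064)
= 0.6535

0.6535


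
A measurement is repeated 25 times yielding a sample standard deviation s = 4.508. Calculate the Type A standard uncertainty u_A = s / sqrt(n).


u_A = s / sqrt(n)
u_A = 4.508 / sqrt(25)
u_A = 4.508 / 5
u_A = 0.9016

0.9016


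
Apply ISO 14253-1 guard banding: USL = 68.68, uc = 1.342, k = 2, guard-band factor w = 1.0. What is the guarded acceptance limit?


U = k * uc = 2 * 1.342 = 2.684
guard band g = w * U = 1.0 * 2.684 = 2.684
AL = USL - g = 68.68 - 2.684
AL = 65.9960

65.9960


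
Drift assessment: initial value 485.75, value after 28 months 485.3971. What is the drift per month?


rate = (v2 - v1) / months
= (485.3971 - 485.75) / 28
= -0.3529 / 28
= -0.0126

-0.0126


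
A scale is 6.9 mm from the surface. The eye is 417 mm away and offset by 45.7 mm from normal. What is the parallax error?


error = h * offset / d
= 6.9 * 45.7 / 417
= 0.7562

0.7562


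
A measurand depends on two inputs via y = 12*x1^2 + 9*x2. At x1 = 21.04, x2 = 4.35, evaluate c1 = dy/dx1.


y = 12*x1^2 + 9*x2
dy/dx1 = 2*12*x1
Evaluate at x1 = 21.04: c1 = 24 * 21.04
c1 = 504.9600

504.9600


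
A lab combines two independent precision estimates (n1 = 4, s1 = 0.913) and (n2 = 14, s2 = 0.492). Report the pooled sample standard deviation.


s_p = sqrt(((n1-1)*s1^2 + (n2-1)*s2^2) / (n1+n2-2))
numerator = (4-1)*0.913^2 + (14-1)*0.492^2 = 2.500707 + 3.146832 = 5.647539
denominator = 4 + 14 - 2 = 16
s_p^2 = 5.647539 / 16 = 0.35297119
s_p = sqrt(0.35297119) = 0.5941

0.5941


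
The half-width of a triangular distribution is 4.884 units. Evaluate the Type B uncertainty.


u_B = half_width / sqrt(6)
u_B = 4.884 / 2.4494897
u_B = 1.9939

1.9939


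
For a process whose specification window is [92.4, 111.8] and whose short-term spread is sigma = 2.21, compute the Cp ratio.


Cp = (USL - LSL) / (6 * sigma)
= (111.8 - 92.4) / (6 * 2.21)
= 19.4000 / 13.2600
= 1.4630

1.4630


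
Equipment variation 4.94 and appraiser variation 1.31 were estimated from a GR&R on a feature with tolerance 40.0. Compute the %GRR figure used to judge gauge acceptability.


GRR = sqrt(EV^2 + AV^2) = sqrt(4.94^2 + 1.31^2) = 5.1107436
%GRR = GRR / tol * 100 = 5.1107436 / 40.0 * 100
%GRR = 12.7769

12.7769


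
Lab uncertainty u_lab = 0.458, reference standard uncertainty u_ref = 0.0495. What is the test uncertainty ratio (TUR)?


TUR = u_lab / u_ref
= 0.458 / 0.0495
= 9.2525

9.2525


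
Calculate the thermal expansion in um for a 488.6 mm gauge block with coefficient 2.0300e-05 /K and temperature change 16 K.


dL = L * alpha * dT
= 488.6 * 2.0300e-05 * 16
= 0.1586973 mm
dL_um = 0.1586973 * 1000 = 158.6973 um

158.6973


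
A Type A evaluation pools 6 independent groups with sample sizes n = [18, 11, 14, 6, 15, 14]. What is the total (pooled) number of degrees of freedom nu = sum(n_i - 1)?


nu = sum_i (n_i - 1)
nu = ((18 - 1) + (11 - 1) + (14 - 1) + (6 - 1) + (15 - 1) + (14 - 1))
nu = 17 + 10 + 13 + 5 + 14 + 13
nu = 72

72


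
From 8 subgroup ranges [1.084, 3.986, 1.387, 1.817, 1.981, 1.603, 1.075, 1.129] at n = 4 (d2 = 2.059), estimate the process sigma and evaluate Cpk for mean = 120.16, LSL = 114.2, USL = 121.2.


R_bar = (1.084 + 3.986 + 1.387 + 1.817 + 1.981 + 1.603 + 1.075 + 1.129) / 8 = 1.75775
sigma = R_bar / d2 = 1.75775 / 2.059 = 0.85369111
Cp = (USL - LSL)/(6*sigma) = (121.2 - 114.2)/(6*0.85369111) = 1.3666
Cpu = (121.2 - 120.16)/(3*0.85369111) = 0.4061
Cpl = (120.16 - 114.2)/(3*0.85369111) = 2.3271
Cpk = min(Cpu, Cpl) = 0.4061

0.4061


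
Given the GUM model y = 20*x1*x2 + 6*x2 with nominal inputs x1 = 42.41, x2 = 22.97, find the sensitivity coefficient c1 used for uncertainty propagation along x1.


y = 20*x1*x2 + 6*x2
dy/dx1 = 20*x2
Evaluate at x2 = 22.97: c1 = 20 * 22.97
c1 = 459.4000

459.4000


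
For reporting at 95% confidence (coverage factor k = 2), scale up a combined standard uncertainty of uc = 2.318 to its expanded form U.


U = k * uc
U = 2 * 2.318
U = 4.6360

4.6360


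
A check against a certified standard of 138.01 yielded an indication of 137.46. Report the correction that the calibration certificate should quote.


Correction = standard - reading
= 138.01 - 137.46
= 0.5500

0.5500


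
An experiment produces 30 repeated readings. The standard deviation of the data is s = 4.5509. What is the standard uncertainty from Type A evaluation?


u_A = s / sqrt(n)
u_A = 4.5509 / sqrt(30)
u_A = 4.5509 / 5.4772256
u_A = 0.8309

0.8309


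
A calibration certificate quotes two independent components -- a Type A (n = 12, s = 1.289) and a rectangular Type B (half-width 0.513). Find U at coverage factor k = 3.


u_A = s / sqrt(n) = 1.289 / sqrt(12) = 0.37210225
u_B = half_width / sqrt(3) = 0.513 / sqrt(3) = 0.29618069
uc = sqrt(u_A^2 + u_B^2) = sqrt(0.37210225^2 + 0.29618069^2) = 0.4755871
U = k * uc = 3 * 0.4755871
U = 1.4268

1.4268


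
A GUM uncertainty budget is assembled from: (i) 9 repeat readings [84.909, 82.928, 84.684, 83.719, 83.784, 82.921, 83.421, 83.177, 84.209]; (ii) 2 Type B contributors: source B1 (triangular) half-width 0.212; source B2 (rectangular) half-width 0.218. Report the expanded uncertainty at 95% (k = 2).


mean = (84.909 + 82.928 + 84.684 + 83.719 + 83.784 + 82.921 + 83.421 + 83.177 + 84.209) / 9 = 83.75022222
s = sqrt(sum((x - mean)^2)/(n-1)) = 0.726974
u_A = s / sqrt(n) = 0.726974 / sqrt(9) = 0.24232467
u_B1 = 0.212 / sqrt(6) = 0.086548638
u_B2 = 0.218 / sqrt(3) = 0.12586236
uc = sqrt(0.24232467^2 + 0.086548638^2 + 0.12586236^2) = 0.28644938
U = k * uc = 2 * 0.28644938
U = 0.5729

0.5729


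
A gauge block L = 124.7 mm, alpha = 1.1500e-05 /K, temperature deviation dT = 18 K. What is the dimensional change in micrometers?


dL = L * alpha * dT
= 124.7 * 1.1500e-05 * 18
= 0.0258129 mm
dL_um = 0.0258129 * 1000 = 25.8129 um

25.8129


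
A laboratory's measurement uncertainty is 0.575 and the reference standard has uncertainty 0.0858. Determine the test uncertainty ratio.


TUR = u_lab / u_ref
= 0.575 / 0.0858
= 6.7016

6.7016


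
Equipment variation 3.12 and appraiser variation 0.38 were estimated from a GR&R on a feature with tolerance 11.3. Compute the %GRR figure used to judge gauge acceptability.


GRR = sqrt(EV^2 + AV^2) = sqrt(3.12^2 + 0.38^2) = 3.1430558
%GRR = GRR / tol * 100 = 3.1430558 / 11.3 * 100
%GRR = 27.8147

27.8147


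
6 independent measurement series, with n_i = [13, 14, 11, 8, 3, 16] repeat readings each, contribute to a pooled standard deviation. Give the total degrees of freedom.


nu = sum_i (n_i - 1)
nu = ((13 - 1) + (14 - 1) + (11 - 1) + (8 - 1) + (3 - 1) + (16 - 1))
nu = 12 + 13 + 10 + 7 + 2 + 15
nu = 59

59


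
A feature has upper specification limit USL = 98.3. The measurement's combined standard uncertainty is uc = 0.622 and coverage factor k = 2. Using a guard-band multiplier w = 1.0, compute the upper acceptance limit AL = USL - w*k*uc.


U = k * uc = 2 * 0.622 = 1.244
guard band g = w * U = 1.0 * 1.244 = 1.244
AL = USL - g = 98.3 - 1.244
AL = 97.0560

97.0560


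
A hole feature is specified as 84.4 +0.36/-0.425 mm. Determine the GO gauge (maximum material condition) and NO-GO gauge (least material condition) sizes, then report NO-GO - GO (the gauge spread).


GO = nominal - lower_tol (smallest hole = maximum material condition)
GO = 84.4 - 0.425 = 83.975
NO-GO = nominal + upper_tol (largest hole = least material condition)
NO-GO = 84.4 + 0.36 = 84.76
spread = NO-GO - GO = 84.76 - 83.975 = 0.7850

0.7850


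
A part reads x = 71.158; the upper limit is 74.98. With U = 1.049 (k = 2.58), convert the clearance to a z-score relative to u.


u = U / k = 1.049 / 2.58 = 0.40658915
margin = |USL - x| = |74.98 - 71.158| = 3.822
z = margin / u = 3.822 / 0.40658915
z = 9.4002

9.4002


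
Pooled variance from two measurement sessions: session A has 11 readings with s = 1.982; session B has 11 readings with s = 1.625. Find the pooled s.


s_p = sqrt(((n1-1)*s1^2 + (n2-1)*s2^2) / (n1+n2-2))
numerator = (11-1)*1.982^2 + (11-1)*1.625^2 = 39.28324 + 26.40625 = 65.68949
denominator = 11 + 11 - 2 = 20
s_p^2 = 65.68949 / 20 = 3.2844745
s_p = sqrt(3.2844745) = 1.8123

1.8123


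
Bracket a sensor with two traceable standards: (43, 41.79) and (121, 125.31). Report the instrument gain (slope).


slope = (y2 - y1) / (x2 - x1)
= (125.31 - 41.79) / (121 - 43)
= 83.5200 / 78
= 1.0708

1.0708


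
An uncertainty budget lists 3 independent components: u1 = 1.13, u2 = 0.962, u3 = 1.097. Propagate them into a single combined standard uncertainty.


uc = sqrt(1.13^2 + 0.962^2 + 1.097^2)
uc = sqrt(3.405753)
uc = 1.8455

1.8455


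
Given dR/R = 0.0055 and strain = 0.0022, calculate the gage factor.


GF = (dR/R) / epsilon
= 0.0055 / 0.0022
= 2.5000

2.5000


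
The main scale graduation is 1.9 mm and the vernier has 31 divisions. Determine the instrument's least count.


LC = MSD / n_div
= 1.9 / 31
= 0.0613

0.0613


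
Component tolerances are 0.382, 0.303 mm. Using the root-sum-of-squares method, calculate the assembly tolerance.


RSS = sqrt(0.382^2 + 0.303^2)
= sqrt(0.237733)
= 0.4876

0.4876


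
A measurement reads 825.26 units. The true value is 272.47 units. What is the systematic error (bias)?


Systematic error = measured - true
= 825.26 - 272.47
= 552.7900

552.7900


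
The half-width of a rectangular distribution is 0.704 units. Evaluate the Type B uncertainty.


u_B = half_width / sqrt(3)
u_B = 0.704 / 1.7320508
u_B = 0.4065

0.4065


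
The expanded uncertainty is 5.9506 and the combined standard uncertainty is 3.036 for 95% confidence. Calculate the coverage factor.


k = U / uc
k = 5.9506 / 3.036
k = 1.96

1.96


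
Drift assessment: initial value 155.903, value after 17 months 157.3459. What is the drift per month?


rate = (v2 - v1) / months
= (157.3459 - 155.903) / 17
= 1.4429 / 17
= 0.0849

0.0849


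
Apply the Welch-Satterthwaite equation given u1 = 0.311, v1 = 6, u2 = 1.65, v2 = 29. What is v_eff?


uc = sqrt(u1^2 + u2^2) = sqrt(0.311^2 + 1.65^2) = 1.6790536
v_eff = uc^4 / (u1^4/v1 + u2^4/v2)
= 1.6790536^4 / (0.311^4/6 + 1.65^4/29)
= 7.948007 / 0.25714558
v_eff = 30.9086

30.9086


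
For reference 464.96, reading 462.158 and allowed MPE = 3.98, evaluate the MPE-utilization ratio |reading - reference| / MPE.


e = indication - reference = 462.158 - 464.96 = -2.8020
|e| = 2.8020
ratio = |e| / MPE = 2.8020 / 3.98
ratio = 0.7040

0.7040


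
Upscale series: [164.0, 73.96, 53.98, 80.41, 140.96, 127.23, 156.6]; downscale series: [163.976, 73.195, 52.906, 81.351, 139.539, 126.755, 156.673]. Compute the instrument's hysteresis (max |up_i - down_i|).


|164.0 - 163.976| = 0.0240
|73.96 - 73.195| = 0.7650
|53.98 - 52.906| = 1.0740
|80.41 - 81.351| = 0.9410
|140.96 - 139.539| = 1.4210
|127.23 - 126.755| = 0.4750
|156.6 - 156.673| = 0.0730
hysteresis = max(diffs) = 1.4210

1.4210


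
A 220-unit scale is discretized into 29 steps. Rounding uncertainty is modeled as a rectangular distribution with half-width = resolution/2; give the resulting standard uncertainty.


resolution = range / divisions
resolution = 220 / 29 = 7.5862069
u_res = resolution / (2*sqrt(3))
u_res = 7.5862069 / 3.4641016
u_res = 2.1899

2.1899


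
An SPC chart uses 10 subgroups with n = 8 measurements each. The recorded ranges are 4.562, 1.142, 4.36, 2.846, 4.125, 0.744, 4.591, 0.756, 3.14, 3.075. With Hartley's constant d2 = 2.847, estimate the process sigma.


R_bar = (4.562 + 1.142 + 4.36 + 2.846 + 4.125 + 0.744 + 4.591 + 0.756 + 3.14 + 3.075) / 10
R_bar = 29.341 / 10 = 2.9341
sigma_hat = R_bar / d2 = 2.9341 / 2.847 = 1.0306

1.0306


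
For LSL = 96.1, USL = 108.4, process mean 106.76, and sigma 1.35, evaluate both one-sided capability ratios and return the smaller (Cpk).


Cpu = (USL - mean) / (3*sigma) = (108.4 - 106.76) / (3*1.35) = 0.4049
Cpl = (mean - LSL) / (3*sigma) = (106.76 - 96.1) / (3*1.35) = 2.6321
Cpk = min(Cpu, Cpl) = 0.4049

0.4049


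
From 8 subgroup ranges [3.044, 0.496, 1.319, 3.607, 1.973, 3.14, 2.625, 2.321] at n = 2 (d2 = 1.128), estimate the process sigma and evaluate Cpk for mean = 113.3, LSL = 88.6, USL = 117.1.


R_bar = (3.044 + 0.496 + 1.319 + 3.607 + 1.973 + 3.14 + 2.625 + 2.321) / 8 = 2.315625
sigma = R_bar / d2 = 2.315625 / 1.128 = 2.052859
Cp = (USL - LSL)/(6*sigma) = (117.1 - 88.6)/(6*2.052859) = 2.3138
Cpu = (117.1 - 113.3)/(3*2.052859) = 0.6170
Cpl = (113.3 - 88.6)/(3*2.052859) = 4.0107
Cpk = min(Cpu, Cpl) = 0.6170

0.6170


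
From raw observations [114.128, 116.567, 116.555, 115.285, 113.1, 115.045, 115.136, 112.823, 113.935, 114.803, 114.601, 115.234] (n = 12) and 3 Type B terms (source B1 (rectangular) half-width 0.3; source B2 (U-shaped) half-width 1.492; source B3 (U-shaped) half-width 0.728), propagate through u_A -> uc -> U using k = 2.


mean = (114.128 + 116.567 + 116.555 + 115.285 + 113.1 + 115.045 + 115.136 + 112.823 + 113.935 + 114.803 + 114.601 + 115.234) / 12 = 114.7676667
s = sqrt(sum((x - mean)^2)/(n-1)) = 1.160886
u_A = s / sqrt(n) = 1.160886 / sqrt(12) = 0.33511892
u_B1 = 0.3 / sqrt(3) = 0.17320508
u_B2 = 1.492 / sqrt(2) = 1.0550033
u_B3 = 0.728 / sqrt(2) = 0.51477374
uc = sqrt(0.33511892^2 + 0.17320508^2 + 1.0550033^2 + 0.51477374^2) = 1.2330161
U = k * uc = 2 * 1.2330161
U = 2.4660

2.4660


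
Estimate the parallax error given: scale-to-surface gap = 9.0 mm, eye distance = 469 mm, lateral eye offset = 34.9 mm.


error = h * offset / d
= 9.0 * 34.9 / 469
= 0.6697

0.6697


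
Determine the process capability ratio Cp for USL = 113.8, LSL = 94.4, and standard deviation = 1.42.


Cp = (USL - LSL) / (6 * sigma)
= (113.8 - 94.4) / (6 * 1.42)
= 19.4000 / 8.5200
= 2.2770

2.2770


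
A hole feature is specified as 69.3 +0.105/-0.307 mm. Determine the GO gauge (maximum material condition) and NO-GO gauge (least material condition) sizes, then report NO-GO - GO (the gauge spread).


GO = nominal - lower_tol (smallest hole = maximum material condition)
GO = 69.3 - 0.307 = 68.993
NO-GO = nominal + upper_tol (largest hole = least material condition)
NO-GO = 69.3 + 0.105 = 69.405
spread = NO-GO - GO = 69.405 - 68.993 = 0.4120

0.4120


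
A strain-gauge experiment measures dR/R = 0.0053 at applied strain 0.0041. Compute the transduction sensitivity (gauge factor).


GF = (dR/R) / epsilon
= 0.0053 / 0.0041
= 1.2927

1.2927


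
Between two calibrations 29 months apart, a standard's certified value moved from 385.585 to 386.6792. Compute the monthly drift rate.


rate = (v2 - v1) / months
= (386.6792 - 385.585) / 29
= 1.0942 / 29
= 0.0377

0.0377


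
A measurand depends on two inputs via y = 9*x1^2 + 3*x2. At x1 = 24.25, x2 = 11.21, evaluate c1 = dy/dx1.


y = 9*x1^2 + 3*x2
dy/dx1 = 2*9*x1
Evaluate at x1 = 24.25: c1 = 18 * 24.25
c1 = 436.5000

436.5000


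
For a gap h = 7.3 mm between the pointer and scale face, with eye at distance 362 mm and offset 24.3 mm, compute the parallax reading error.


error = h * offset / d
= 7.3 * 24.3 / 362
= 0.4900

0.4900


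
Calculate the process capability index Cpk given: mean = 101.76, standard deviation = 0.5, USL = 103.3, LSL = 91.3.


Cpu = (USL - mean) / (3*sigma) = (103.3 - 101.76) / (3*0.5) = 1.0267
Cpl = (mean - LSL) / (3*sigma) = (101.76 - 91.3) / (3*0.5) = 6.9733
Cpk = min(Cpu, Cpl) = 1.0267

1.0267


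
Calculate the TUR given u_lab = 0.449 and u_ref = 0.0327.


TUR = u_lab / u_ref
= 0.449 / 0.0327
= 13.7309

13.7309


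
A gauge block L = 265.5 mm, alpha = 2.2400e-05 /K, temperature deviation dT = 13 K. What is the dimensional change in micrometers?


dL = L * alpha * dT
= 265.5 * 2.2400e-05 * 13
= 0.0773136 mm
dL_um = 0.0773136 * 1000 = 77.3136 um

77.3136


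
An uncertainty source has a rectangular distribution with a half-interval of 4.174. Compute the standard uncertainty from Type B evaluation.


u_B = half_width / sqrt(3)
u_B = 4.174 / 1.7320508
u_B = 2.4099

2.4099


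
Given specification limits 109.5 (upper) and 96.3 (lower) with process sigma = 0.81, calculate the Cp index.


Cp = (USL - LSL) / (6 * sigma)
= (109.5 - 96.3) / (6 * 0.81)
= 13.2000 / 4.8600
= 2.7160

2.7160


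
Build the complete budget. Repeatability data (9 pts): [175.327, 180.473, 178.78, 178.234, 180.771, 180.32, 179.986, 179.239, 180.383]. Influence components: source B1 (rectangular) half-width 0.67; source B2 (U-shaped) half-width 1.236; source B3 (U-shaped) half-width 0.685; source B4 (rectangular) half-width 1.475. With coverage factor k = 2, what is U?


mean = (175.327 + 180.473 + 178.78 + 178.234 + 180.771 + 180.32 + 179.986 + 179.239 + 180.383) / 9 = 179.2792222
s = sqrt(sum((x - mean)^2)/(n-1)) = 1.7108103
u_A = s / sqrt(n) = 1.7108103 / sqrt(9) = 0.5702701
u_B1 = 0.67 / sqrt(3) = 0.38682468
u_B2 = 1.236 / sqrt(2) = 0.87398398
u_B3 = 0.685 / sqrt(2) = 0.48436815
u_B4 = 1.475 / sqrt(3) = 0.85159165
uc = sqrt(0.5702701^2 + 0.38682468^2 + 0.87398398^2 + 0.48436815^2 + 0.85159165^2) = 1.4827374
U = k * uc = 2 * 1.4827374
U = 2.9655

2.9655


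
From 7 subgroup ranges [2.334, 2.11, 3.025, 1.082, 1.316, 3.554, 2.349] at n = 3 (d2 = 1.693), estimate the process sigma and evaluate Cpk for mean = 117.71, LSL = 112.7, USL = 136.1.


R_bar = (2.334 + 2.11 + 3.025 + 1.082 + 1.316 + 3.554 + 2.349) / 7 = 2.2528571
sigma = R_bar / d2 = 2.2528571 / 1.693 = 1.3306894
Cp = (USL - LSL)/(6*sigma) = (136.1 - 112.7)/(6*1.3306894) = 2.9308
Cpu = (136.1 - 117.71)/(3*1.3306894) = 4.6066
Cpl = (117.71 - 112.7)/(3*1.3306894) = 1.2550
Cpk = min(Cpu, Cpl) = 1.2550

1.2550


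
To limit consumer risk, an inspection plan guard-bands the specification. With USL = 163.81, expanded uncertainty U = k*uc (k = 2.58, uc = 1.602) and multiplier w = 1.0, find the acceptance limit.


U = k * uc = 2.58 * 1.602 = 4.13316
guard band g = w * U = 1.0 * 4.13316 = 4.13316
AL = USL - g = 163.81 - 4.13316
AL = 159.6768

159.6768


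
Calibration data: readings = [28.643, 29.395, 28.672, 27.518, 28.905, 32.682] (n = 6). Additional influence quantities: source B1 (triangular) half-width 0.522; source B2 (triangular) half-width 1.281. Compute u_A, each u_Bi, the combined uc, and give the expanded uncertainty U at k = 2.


mean = (28.643 + 29.395 + 28.672 + 27.518 + 28.905 + 32.682) / 6 = 29.3025
s = sqrt(sum((x - mean)^2)/(n-1)) = 1.7666065
u_A = s / sqrt(n) = 1.7666065 / sqrt(6) = 0.72121408
u_B1 = 0.522 / sqrt(6) = 0.21310561
u_B2 = 1.281 / sqrt(6) = 0.52296606
uc = sqrt(0.72121408^2 + 0.21310561^2 + 0.52296606^2) = 0.91600068
U = k * uc = 2 * 0.91600068
U = 1.8320

1.8320


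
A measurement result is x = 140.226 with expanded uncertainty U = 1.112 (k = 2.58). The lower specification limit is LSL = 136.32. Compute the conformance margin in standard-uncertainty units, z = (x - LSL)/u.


u = U / k = 1.112 / 2.58 = 0.43100775
margin = |LSL - x| = |136.32 - 140.226| = 3.906
z = margin / u = 3.906 / 0.43100775
z = 9.0625

9.0625


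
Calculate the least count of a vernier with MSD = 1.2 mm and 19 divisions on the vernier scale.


LC = MSD / n_div
= 1.2 / 19
= 0.0632

0.0632


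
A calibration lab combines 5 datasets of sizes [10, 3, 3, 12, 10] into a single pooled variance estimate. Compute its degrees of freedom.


nu = sum_i (n_i - 1)
nu = ((10 - 1) + (3 - 1) + (3 - 1) + (12 - 1) + (10 - 1))
nu = 9 + 2 + 2 + 11 + 9
nu = 33

33


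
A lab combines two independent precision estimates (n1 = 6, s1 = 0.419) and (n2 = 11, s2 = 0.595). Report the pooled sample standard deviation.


s_p = sqrt(((n1-1)*s1^2 + (n2-1)*s2^2) / (n1+n2-2))
numerator = (6-1)*0.419^2 + (11-1)*0.595^2 = 0.877805 + 3.54025 = 4.418055
denominator = 6 + 11 - 2 = 15
s_p^2 = 4.418055 / 15 = 0.294537
s_p = sqrt(0.294537) = 0.5427

0.5427


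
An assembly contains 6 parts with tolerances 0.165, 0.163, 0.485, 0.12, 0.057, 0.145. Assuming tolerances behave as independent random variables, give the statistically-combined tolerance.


RSS = sqrt(0.165^2 + 0.163^2 + 0.485^2 + 0.12^2 + 0.057^2 + 0.145^2)
= sqrt(0.327693)
= 0.5724

0.5724


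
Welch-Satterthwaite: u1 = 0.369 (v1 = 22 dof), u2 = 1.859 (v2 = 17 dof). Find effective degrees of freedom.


uc = sqrt(u1^2 + u2^2) = sqrt(0.369^2 + 1.859^2) = 1.8952683
v_eff = uc^4 / (u1^4/v1 + u2^4/v2)
= 1.8952683^4 / (0.369^4/22 + 1.859^4/17)
= 12.902765 / 0.70337881
v_eff = 18.3440

18.3440


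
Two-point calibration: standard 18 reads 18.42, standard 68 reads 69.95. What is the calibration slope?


slope = (y2 - y1) / (x2 - x1)
= (69.95 - 18.42) / (68 - 18)
= 51.5300 / 50
= 1.0306

1.0306


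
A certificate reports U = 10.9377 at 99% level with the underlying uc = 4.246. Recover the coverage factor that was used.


k = U / uc
k = 10.9377 / 4.246
k = 2.576

2.576


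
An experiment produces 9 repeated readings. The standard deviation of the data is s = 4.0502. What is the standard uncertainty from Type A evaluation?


u_A = s / sqrt(n)
u_A = 4.0502 / sqrt(9)
u_A = 4.0502 / 3
u_A = 1.3501

1.3501


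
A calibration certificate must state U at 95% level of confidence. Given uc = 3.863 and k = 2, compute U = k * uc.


U = k * uc
U = 2 * 3.863
U = 7.7260

7.7260


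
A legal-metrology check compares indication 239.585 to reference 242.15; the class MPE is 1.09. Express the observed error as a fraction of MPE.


e = indication - reference = 239.585 - 242.15 = -2.5650
|e| = 2.5650
ratio = |e| / MPE = 2.5650 / 1.09
ratio = 2.3532

2.3532


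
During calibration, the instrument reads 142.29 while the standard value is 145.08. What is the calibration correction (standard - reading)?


Correction = standard - reading
= 145.08 - 142.29
= 2.7900

2.7900


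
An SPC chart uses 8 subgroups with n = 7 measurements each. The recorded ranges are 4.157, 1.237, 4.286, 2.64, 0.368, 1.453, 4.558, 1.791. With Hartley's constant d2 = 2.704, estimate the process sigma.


R_bar = (4.157 + 1.237 + 4.286 + 2.64 + 0.368 + 1.453 + 4.558 + 1.791) / 8
R_bar = 20.49 / 8 = 2.56125
sigma_hat = R_bar / d2 = 2.56125 / 2.704 = 0.9472

0.9472


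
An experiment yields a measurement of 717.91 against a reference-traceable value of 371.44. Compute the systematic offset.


Systematic error = measured - true
= 717.91 - 371.44
= 346.4700

346.4700


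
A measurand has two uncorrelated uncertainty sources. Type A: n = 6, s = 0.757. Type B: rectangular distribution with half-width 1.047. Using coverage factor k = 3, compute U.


u_A = s / sqrt(n) = 0.757 / sqrt(6) = 0.30904396
u_B = half_width / sqrt(3) = 1.047 / sqrt(3) = 0.60448573
uc = sqrt(u_A^2 + u_B^2) = sqrt(0.30904396^2 + 0.60448573^2) = 0.67890439
U = k * uc = 3 * 0.67890439
U = 2.0367

2.0367


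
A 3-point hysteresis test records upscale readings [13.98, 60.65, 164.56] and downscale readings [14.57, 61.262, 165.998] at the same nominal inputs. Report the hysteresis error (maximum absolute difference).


|13.98 - 14.57| = 0.5900
|60.65 - 61.262| = 0.6120
|164.56 - 165.998| = 1.4380
hysteresis = max(diffs) = 1.4380

1.4380


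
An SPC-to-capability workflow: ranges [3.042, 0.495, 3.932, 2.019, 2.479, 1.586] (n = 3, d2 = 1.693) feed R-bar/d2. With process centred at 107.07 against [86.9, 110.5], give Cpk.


R_bar = (3.042 + 0.495 + 3.932 + 2.019 + 2.479 + 1.586) / 6 = 2.2588333
sigma = R_bar / d2 = 2.2588333 / 1.693 = 1.3342193
Cp = (USL - LSL)/(6*sigma) = (110.5 - 86.9)/(6*1.3342193) = 2.9480
Cpu = (110.5 - 107.07)/(3*1.3342193) = 0.8569
Cpl = (107.07 - 86.9)/(3*1.3342193) = 5.0392
Cpk = min(Cpu, Cpl) = 0.8569

0.8569


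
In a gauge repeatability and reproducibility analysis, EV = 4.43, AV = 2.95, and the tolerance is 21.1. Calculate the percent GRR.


GRR = sqrt(EV^2 + AV^2) = sqrt(4.43^2 + 2.95^2) = 5.3223491
%GRR = GRR / tol * 100 = 5.3223491 / 21.1 * 100
%GRR = 25.2244

25.2244


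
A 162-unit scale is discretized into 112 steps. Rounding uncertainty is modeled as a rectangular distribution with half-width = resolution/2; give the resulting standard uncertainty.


resolution = range / divisions
resolution = 162 / 112 = 1.4464286
u_res = resolution / (2*sqrt(3))
u_res = 1.4464286 / 3.4641016
u_res = 0.4175

0.4175


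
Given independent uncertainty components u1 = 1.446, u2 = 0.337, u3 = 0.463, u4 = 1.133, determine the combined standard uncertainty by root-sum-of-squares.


uc = sqrt(1.446^2 + 0.337^2 + 0.463^2 + 1.133^2)
uc = sqrt(3.702543)
uc = 1.9242

1.9242


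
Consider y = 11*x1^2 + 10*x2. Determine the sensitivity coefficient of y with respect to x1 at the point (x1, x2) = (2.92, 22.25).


y = 11*x1^2 + 10*x2
dy/dx1 = 2*11*x1
Evaluate at x1 = 2.92: c1 = 22 * 2.92
c1 = 64.2400

64.2400


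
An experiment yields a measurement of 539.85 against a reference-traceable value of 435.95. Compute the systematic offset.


Systematic error = measured - true
= 539.85 - 435.95
= 103.9000

103.9000


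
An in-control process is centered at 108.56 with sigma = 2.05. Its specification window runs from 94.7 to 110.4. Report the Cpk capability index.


Cpu = (USL - mean) / (3*sigma) = (110.4 - 108.56) / (3*2.05) = 0.2992
Cpl = (mean - LSL) / (3*sigma) = (108.56 - 94.7) / (3*2.05) = 2.2537
Cpk = min(Cpu, Cpl) = 0.2992

0.2992


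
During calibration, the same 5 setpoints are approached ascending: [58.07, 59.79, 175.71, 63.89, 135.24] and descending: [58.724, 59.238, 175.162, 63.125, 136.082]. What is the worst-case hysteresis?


|58.07 - 58.724| = 0.6540
|59.79 - 59.238| = 0.5520
|175.71 - 175.162| = 0.5480
|63.89 - 63.125| = 0.7650
|135.24 - 136.082| = 0.8420
hysteresis = max(diffs) = 0.8420

0.8420


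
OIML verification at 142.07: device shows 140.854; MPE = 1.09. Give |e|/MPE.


e = indication - reference = 140.854 - 142.07 = -1.2160
|e| = 1.2160
ratio = |e| / MPE = 1.2160 / 1.09
ratio = 1.1156

1.1156


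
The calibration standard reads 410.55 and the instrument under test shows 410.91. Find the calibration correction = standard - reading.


Correction = standard - reading
= 410.55 - 410.91
= -0.3600

-0.3600


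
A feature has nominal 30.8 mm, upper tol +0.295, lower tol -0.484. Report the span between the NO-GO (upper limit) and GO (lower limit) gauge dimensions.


GO = nominal - lower_tol (smallest hole = maximum material condition)
GO = 30.8 - 0.484 = 30.316
NO-GO = nominal + upper_tol (largest hole = least material condition)
NO-GO = 30.8 + 0.295 = 31.095
spread = NO-GO - GO = 31.095 - 30.316 = 0.7790

0.7790


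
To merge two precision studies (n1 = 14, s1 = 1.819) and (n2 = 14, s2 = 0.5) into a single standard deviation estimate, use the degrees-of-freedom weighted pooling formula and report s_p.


s_p = sqrt(((n1-1)*s1^2 + (n2-1)*s2^2) / (n1+n2-2))
numerator = (14-1)*1.819^2 + (14-1)*0.5^2 = 43.013893 + 3.25 = 46.263893
denominator = 14 + 14 - 2 = 26
s_p^2 = 46.263893 / 26 = 1.7793805
s_p = sqrt(1.7793805) = 1.3339

1.3339


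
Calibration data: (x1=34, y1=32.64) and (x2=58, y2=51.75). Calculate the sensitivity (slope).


slope = (y2 - y1) / (x2 - x1)
= (51.75 - 32.64) / (58 - 34)
= 19.1100 / 24
= 0.7963

0.7963


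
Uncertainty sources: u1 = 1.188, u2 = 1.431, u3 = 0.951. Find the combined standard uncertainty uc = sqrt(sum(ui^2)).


uc = sqrt(1.188^2 + 1.431^2 + 0.951^2)
uc = sqrt(4.363506)
uc = 2.0889

2.0889


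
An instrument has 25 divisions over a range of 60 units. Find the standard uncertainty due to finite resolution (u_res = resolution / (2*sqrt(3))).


resolution = range / divisions
resolution = 60 / 25 = 2.4
u_res = resolution / (2*sqrt(3))
u_res = 2.4 / 3.4641016
u_res = 0.6928

0.6928


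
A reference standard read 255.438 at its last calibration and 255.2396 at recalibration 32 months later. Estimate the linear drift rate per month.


rate = (v2 - v1) / months
= (255.2396 - 255.438) / 32
= -0.1984 / 32
= -0.0062

-0.0062


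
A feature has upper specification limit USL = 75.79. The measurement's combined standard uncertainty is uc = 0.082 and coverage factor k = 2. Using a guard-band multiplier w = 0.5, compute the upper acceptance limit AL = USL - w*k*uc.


U = k * uc = 2 * 0.082 = 0.164
guard band g = w * U = 0.5 * 0.164 = 0.082
AL = USL - g = 75.79 - 0.082
AL = 75.7080

75.7080


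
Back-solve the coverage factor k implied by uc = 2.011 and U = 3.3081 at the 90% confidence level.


k = U / uc
k = 3.3081 / 2.011
k = 1.645

1.645


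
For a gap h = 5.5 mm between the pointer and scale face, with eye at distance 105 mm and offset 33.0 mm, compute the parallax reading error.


error = h * offset / d
= 5.5 * 33.0 / 105
= 1.7286

1.7286


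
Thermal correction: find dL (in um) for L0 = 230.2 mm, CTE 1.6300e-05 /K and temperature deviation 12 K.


dL = L * alpha * dT
= 230.2 * 1.6300e-05 * 12
= 0.0450271 mm
dL_um = 0.0450271 * 1000 = 45.0271 um

45.0271


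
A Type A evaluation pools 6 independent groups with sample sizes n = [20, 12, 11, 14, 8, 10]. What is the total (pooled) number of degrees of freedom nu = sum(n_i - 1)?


nu = sum_i (n_i - 1)
nu = ((20 - 1) + (12 - 1) + (11 - 1) + (14 - 1) + (8 - 1) + (10 - 1))
nu = 19 + 11 + 10 + 13 + 7 + 9
nu = 69

69


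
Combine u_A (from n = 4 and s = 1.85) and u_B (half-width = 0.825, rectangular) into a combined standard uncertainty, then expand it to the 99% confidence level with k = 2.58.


u_A = s / sqrt(n) = 1.85 / sqrt(4) = 0.925
u_B = half_width / sqrt(3) = 0.825 / sqrt(3) = 0.47631397
uc = sqrt(u_A^2 + u_B^2) = sqrt(0.925^2 + 0.47631397^2) = 1.0404326
U = k * uc = 2.58 * 1.0404326
U = 2.6843

2.6843


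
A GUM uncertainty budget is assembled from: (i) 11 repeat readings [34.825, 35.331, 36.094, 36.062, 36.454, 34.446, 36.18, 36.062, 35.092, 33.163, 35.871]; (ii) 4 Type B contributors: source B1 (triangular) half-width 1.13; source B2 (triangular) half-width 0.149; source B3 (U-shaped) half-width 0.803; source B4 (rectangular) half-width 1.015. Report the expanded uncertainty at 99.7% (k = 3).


mean = (34.825 + 35.331 + 36.094 + 36.062 + 36.454 + 34.446 + 36.18 + 36.062 + 35.092 + 33.163 + 35.871) / 11 = 35.41636364
s = sqrt(sum((x - mean)^2)/(n-1)) = 0.98187935
u_A = s / sqrt(n) = 0.98187935 / sqrt(11) = 0.29604776
u_B1 = 1.13 / sqrt(6) = 0.46132057
u_B2 = 0.149 / sqrt(6) = 0.060828995
u_B3 = 0.803 / sqrt(2) = 0.56780675
u_B4 = 1.015 / sqrt(3) = 0.58601052
uc = sqrt(0.29604776^2 + 0.46132057^2 + 0.060828995^2 + 0.56780675^2 + 0.58601052^2) = 0.98487255
U = k * uc = 3 * 0.98487255
U = 2.9546

2.9546
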